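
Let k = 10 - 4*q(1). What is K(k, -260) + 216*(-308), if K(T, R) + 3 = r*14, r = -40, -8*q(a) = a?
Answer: -67091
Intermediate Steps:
q(a) = -a/8
k = 21/2 (k = 10 - (-1)/2 = 10 - 4*(-1/8) = 10 + 1/2 = 21/2 ≈ 10.500)
K(T, R) = -563 (K(T, R) = -3 - 40*14 = -3 - 560 = -563)
K(k, -260) + 216*(-308) = -563 + 216*(-308) = -563 - 66528 = -67091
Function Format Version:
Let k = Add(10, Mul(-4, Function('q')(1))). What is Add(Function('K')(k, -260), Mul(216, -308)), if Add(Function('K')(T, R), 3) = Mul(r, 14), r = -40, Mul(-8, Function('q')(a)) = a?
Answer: -67091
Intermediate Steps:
Function('q')(a) = Mul(Rational(-1, 8), a)
k = Rational(21, 2) (k = Add(10, Mul(-4, Mul(Rational(-1, 8), 1))) = Add(10, Mul(-4, Rational(-1, 8))) = Add(10, Rational(1, 2)) = Rational(21, 2) ≈ 10.500)
Function('K')(T, R) = -563 (Function('K')(T, R) = Add(-3, Mul(-40, 14)) = Add(-3, -560) = -563)
Add(Function('K')(k, -260), Mul(216, -308)) = Add(-563, Mul(216, -308)) = Add(-563, -66528) = -67091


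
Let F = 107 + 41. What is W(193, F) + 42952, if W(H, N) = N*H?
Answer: 71516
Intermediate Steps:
F = 148
W(H, N) = H*N
W(193, F) + 42952 = 193*148 + 42952 = 28564 + 42952 = 71516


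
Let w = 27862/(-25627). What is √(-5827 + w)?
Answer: I*√78113392493/3661 ≈ 76.342*I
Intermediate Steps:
w = -27862/25627 (w = 27862*(-1/25627) = -27862/25627 ≈ -1.0872)
√(-5827 + w) = √(-5827 - 27862/25627) = √(-149356391/25627) = I*√78113392493/3661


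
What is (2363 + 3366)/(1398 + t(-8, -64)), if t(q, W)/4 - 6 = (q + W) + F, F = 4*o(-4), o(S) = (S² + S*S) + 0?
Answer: 5729/1646 ≈ 3.4806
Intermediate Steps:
o(S) = 2*S² (o(S) = (S² + S²) + 0 = 2*S² + 0 = 2*S²)
F = 128 (F = 4*(2*(-4)²) = 4*(2*16) = 4*32 = 128)
t(q, W) = 536 + 4*W + 4*q (t(q, W) = 24 + 4*((q + W) + 128) = 24 + 4*((W + q) + 128) = 24 + 4*(128 + W + q) = 24 + (512 + 4*W + 4*q) = 536 + 4*W + 4*q)
(2363 + 3366)/(1398 + t(-8, -64)) = (2363 + 3366)/(1398 + (536 + 4*(-64) + 4*(-8))) = 5729/(1398 + (536 - 256 - 32)) = 5729/(1398 + 248) = 5729/1646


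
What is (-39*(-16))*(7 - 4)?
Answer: 1872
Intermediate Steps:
(-39*(-16))*(7 - 4) = 624*3 = 1872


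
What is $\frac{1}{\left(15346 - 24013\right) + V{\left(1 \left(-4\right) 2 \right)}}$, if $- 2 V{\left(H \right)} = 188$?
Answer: $- \frac{1}{8761} \approx -0.00011414$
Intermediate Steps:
$V{\left(H \right)} = -94$ ($V{\left(H \right)} = \left(- \frac{1}{2}\right) 188 = -94$)
$\frac{1}{\left(15346 - 24013\right) + V{\left(1 \left(-4\right) 2 \right)}} = \frac{1}{\left(15346 - 24013\right) - 94} = \frac{1}{-8667 - 94} = \frac{1}{-8761} = - \frac{1}{8761}$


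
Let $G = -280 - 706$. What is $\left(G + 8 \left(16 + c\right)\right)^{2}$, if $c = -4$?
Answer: $792100$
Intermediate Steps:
$G = -986$
$\left(G + 8 \left(16 + c\right)\right)^{2} = \left(-986 + 8 \left(16 - 4\right)\right)^{2} = \left(-986 + 8 \cdot 12\right)^{2} = \left(-986 + 96\right)^{2} = \left(-890\right)^{2} = 792100$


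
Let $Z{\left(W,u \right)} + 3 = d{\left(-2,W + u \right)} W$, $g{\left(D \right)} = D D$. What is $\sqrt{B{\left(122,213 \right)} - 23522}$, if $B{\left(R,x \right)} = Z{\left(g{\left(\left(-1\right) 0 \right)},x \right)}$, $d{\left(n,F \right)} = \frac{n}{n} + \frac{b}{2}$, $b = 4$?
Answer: $5 i \sqrt{941} \approx 153.38 i$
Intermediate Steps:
$g{\left(D \right)} = D^{2}$
$d{\left(n,F \right)} = 3$ ($d{\left(n,F \right)} = \frac{n}{n} + \frac{4}{2} = 1 + 4 \cdot \frac{1}{2} = 1 + 2 = 3$)
$Z{\left(W,u \right)} = -3 + 3 W$
$B{\left(R,x \right)} = -3$ ($B{\left(R,x \right)} = -3 + 3 \left(\left(-1\right) 0\right)^{2} = -3 + 3 \cdot 0^{2} = -3 + 3 \cdot 0 = -3 + 0 = -3$)
$\sqrt{B{\left(122,213 \right)} - 23522} = \sqrt{-3 - 23522} = \sqrt{-23525} = 5 i \sqrt{941}$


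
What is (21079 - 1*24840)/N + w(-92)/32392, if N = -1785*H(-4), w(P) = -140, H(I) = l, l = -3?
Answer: -30644003/43364790 ≈ -0.70666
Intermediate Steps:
H(I) = -3
N = 5355 (N = -1785*(-3) = 5355)
(21079 - 1*24840)/N + w(-92)/32392 = (21079 - 1*24840)/5355 - 140/32392 = (21079 - 24840)*(1/5355) - 140*1/32392 = -3761*1/5355 - 35/8098 = -3761/5355 - 35/8098 = -30644003/43364790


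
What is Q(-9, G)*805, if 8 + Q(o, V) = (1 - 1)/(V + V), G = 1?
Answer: -6440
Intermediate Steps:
Q(o, V) = -8 (Q(o, V) = -8 + (1 - 1)/(V + V) = -8 + 0/((2*V)) = -8 + 0*(1/(2*V)) = -8 + 0 = -8)
Q(-9, G)*805 = -8*805 = -6440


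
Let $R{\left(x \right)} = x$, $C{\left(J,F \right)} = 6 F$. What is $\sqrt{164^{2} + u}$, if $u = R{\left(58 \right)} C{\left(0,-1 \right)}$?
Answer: $2 \sqrt{6637} \approx 162.94$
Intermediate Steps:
$u = -348$ ($u = 58 \cdot 6 \left(-1\right) = 58 \left(-6\right) = -348$)
$\sqrt{164^{2} + u} = \sqrt{164^{2} - 348} = \sqrt{26896 - 348} = \sqrt{26548} = 2 \sqrt{6637}$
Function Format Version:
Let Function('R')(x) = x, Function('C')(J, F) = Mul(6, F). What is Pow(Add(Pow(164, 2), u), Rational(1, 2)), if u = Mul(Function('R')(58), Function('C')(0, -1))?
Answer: Mul(2, Pow(6637, Rational(1, 2))) ≈ 162.94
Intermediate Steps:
u = -348 (u = Mul(58, Mul(6, -1)) = Mul(58, -6) = -348)
Pow(Add(Pow(164, 2), u), Rational(1, 2)) = Pow(Add(Pow(164, 2), -348), Rational(1, 2)) = Pow(Add(26896, -348), Rational(1, 2)) = Pow(26548, Rational(1, 2)) = Mul(2, Pow(6637, Rational(1, 2)))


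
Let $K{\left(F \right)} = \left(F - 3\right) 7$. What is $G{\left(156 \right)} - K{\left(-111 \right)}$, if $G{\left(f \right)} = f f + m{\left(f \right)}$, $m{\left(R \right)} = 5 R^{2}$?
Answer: $146814$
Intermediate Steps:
$G{\left(f \right)} = 6 f^{2}$ ($G{\left(f \right)} = f f + 5 f^{2} = f^{2} + 5 f^{2} = 6 f^{2}$)
$K{\left(F \right)} = -21 + 7 F$ ($K{\left(F \right)} = \left(-3 + F\right) 7 = -21 + 7 F$)
$G{\left(156 \right)} - K{\left(-111 \right)} = 6 \cdot 156^{2} - \left(-21 + 7 \left(-111\right)\right) = 6 \cdot 24336 - \left(-21 - 777\right) = 146016 - -798 = 146016 + 798 = 146814$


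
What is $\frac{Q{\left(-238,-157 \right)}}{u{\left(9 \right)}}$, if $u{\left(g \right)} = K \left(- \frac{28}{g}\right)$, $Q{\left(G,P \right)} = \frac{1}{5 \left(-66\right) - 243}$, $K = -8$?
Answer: $- \frac{3}{42784} \approx -7.012 \cdot 10^{-5}$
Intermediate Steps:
$Q{\left(G,P \right)} = - \frac{1}{573}$ ($Q{\left(G,P \right)} = \frac{1}{-330 - 243} = \frac{1}{-573} = - \frac{1}{573}$)
$u{\left(g \right)} = \frac{224}{g}$ ($u{\left(g \right)} = - 8 \left(- \frac{28}{g}\right) = \frac{224}{g}$)
$\frac{Q{\left(-238,-157 \right)}}{u{\left(9 \right)}} = - \frac{1}{573 \cdot \frac{224}{9}} = \left(- \frac{1}{573}\right) \frac{9}{224} = - \frac{3}{42784}$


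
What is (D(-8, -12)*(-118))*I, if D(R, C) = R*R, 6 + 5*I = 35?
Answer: -219008/5 ≈ -43802.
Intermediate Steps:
I = 29/5 (I = -6/5 + (1/5)*35 = -6/5 + 7 = 29/5 ≈ 5.8000)
D(R, C) = R**2
(D(-8, -12)*(-118))*I = ((-8)**2*(-118))*(29/5) = (64*(-118))*(29/5) = -7552*29/5 = -219008/5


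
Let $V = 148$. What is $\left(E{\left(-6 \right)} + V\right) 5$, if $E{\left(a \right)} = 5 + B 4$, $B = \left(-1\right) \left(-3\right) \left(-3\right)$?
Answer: $585$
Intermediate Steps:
$B = -9$ ($B = 3 \left(-3\right) = -9$)
$E{\left(a \right)} = -31$ ($E{\left(a \right)} = 5 - 36 = -31$)
$\left(E{\left(-6 \right)} + V\right) 5 = \left(-31 + 148\right) 5 = 117 \cdot 5 = 585$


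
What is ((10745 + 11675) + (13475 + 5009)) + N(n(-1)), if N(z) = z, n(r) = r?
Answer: 40903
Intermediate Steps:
((10745 + 11675) + (13475 + 5009)) + N(n(-1)) = ((10745 + 11675) + (13475 + 5009)) - 1 = (22420 + 18484) - 1 = 40904 - 1 = 40903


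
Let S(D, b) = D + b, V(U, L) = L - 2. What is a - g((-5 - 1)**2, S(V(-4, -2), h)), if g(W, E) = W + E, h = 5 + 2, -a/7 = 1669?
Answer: -11722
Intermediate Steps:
a = -11683 (a = -7*1669 = -11683)
V(U, L) = -2 + L
h = 7
g(W, E) = E + W
a - g((-5 - 1)**2, S(V(-4, -2), h)) = -11683 - (((-2 - 2) + 7) + (-5 - 1)**2) = -11683 - ((-4 + 7) + (-6)**2) = -11683 - (3 + 36) = -11683 - 1*39 = -11683 - 39 = -11722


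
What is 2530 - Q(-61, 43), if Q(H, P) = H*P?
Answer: 5153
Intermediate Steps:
2530 - Q(-61, 43) = 2530 - (-61)*43 = 2530 - 1*(-2623) = 2530 + 2623 = 5153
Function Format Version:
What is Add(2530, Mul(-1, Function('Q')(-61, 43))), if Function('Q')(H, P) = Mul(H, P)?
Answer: 5153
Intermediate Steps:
Add(2530, Mul(-1, Function('Q')(-61, 43))) = Add(2530, Mul(-1, Mul(-61, 43))) = Add(2530, Mul(-1, -2623)) = Add(2530, 2623) = 5153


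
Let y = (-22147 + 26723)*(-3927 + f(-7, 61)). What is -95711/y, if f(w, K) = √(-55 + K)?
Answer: 11389609/2138423456 + 8701*√6/6415270368 ≈ 0.0053295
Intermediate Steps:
y = -17969952 + 4576*√6 (y = (-22147 + 26723)*(-3927 + √(-55 + 61)) = 4576*(-3927 + √6) = -17969952 + 4576*√6 ≈ -1.7959e+7)
-95711/y = -95711/(-17969952 + 4576*√6)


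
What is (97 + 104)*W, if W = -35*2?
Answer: -14070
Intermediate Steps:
W = -70
(97 + 104)*W = (97 + 104)*(-70) = 201*(-70) = -14070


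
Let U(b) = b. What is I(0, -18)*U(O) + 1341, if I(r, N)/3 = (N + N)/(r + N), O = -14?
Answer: 1257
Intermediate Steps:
I(r, N) = 6*N/(N + r) (I(r, N) = 3*((N + N)/(r + N)) = 3*((2*N)/(N + r)) = 3*(2*N/(N + r)) = 6*N/(N + r))
I(0, -18)*U(O) + 1341 = (6*(-18)/(-18 + 0))*(-14) + 1341 = (6*(-18)/(-18))*(-14) + 1341 = (6*(-18)*(-1/18))*(-14) + 1341 = 6*(-14) + 1341 = -84 + 1341 = 1257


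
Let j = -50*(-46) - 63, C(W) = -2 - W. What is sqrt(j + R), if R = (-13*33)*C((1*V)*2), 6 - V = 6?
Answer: sqrt(3095) ≈ 55.633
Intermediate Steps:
V = 0 (V = 6 - 1*6 = 6 - 6 = 0)
j = 2237 (j = 2300 - 63 = 2237)
R = 858 (R = (-13*33)*(-2 - 1*0*2) = -429*(-2 - 0*2) = -429*(-2 - 1*0) = -429*(-2 + 0) = -429*(-2) = 858)
sqrt(j + R) = sqrt(2237 + 858) = sqrt(3095)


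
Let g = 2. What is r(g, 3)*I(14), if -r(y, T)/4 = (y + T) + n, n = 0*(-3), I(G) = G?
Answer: -280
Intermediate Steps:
n = 0
r(y, T) = -4*T - 4*y (r(y, T) = -4*((y + T) + 0) = -4*((T + y) + 0) = -4*(T + y) = -4*T - 4*y)
r(g, 3)*I(14) = (-4*3 - 4*2)*14 = (-12 - 8)*14 = -20*14 = -280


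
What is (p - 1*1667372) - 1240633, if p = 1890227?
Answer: -1017778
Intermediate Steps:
(p - 1*1667372) - 1240633 = (1890227 - 1*1667372) - 1240633 = (1890227 - 1667372) - 1240633 = 222855 - 1240633 = -1017778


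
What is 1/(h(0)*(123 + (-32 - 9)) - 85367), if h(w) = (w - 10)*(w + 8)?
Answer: -1/91927 ≈ -1.0878e-5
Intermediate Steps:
h(w) = (-10 + w)*(8 + w)
1/(h(0)*(123 + (-32 - 9)) - 85367) = 1/((-80 + 0² - 2*0)*(123 + (-32 - 9)) - 85367) = 1/((-80 + 0 + 0)*(123 - 41) - 85367) = 1/(-80*82 - 85367) = 1/(-6560 - 85367) = 1/(-91927) = -1/91927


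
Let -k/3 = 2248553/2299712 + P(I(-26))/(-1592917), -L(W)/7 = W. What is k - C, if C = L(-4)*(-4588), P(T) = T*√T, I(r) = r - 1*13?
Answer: 295423456709/2299712 - 117*I*√39/1592917 ≈ 1.2846e+5 - 0.0004587*I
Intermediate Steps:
I(r) = -13 + r (I(r) = r - 13 = -13 + r)
P(T) = T^(3/2)
L(W) = -7*W
C = -128464 (C = -7*(-4)*(-4588) = 28*(-4588) = -128464)
k = -6745659/2299712 - 117*I*√39/1592917 (k = -3*(2248553/2299712 + (-13 - 26)^(3/2)/(-1592917)) = -3*(2248553*(1/2299712) + (-39)^(3/2)*(-1/1592917)) = -3*(2248553/2299712 - 39*I*√39*(-1/1592917)) = -3*(2248553/2299712 + 39*I*√39/1592917) = -6745659/2299712 - 117*I*√39/1592917 ≈ -2.9333 - 0.0004587*I)
k - C = (-6745659/2299712 - 117*I*√39/1592917) - 1*(-128464) = (-6745659/2299712 - 117*I*√39/1592917) + 128464 = 295423456709/2299712 - 117*I*√39/1592917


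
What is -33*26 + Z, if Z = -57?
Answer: -915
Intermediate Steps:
-33*26 + Z = -33*26 - 57 = -858 - 57 = -915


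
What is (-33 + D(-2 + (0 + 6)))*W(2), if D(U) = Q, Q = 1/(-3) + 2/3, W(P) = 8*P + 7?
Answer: -2254/3 ≈ -751.33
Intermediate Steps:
W(P) = 7 + 8*P
Q = ⅓ (Q = 1*(-⅓) + 2*(⅓) = -⅓ + ⅔ = ⅓ ≈ 0.33333)
D(U) = ⅓
(-33 + D(-2 + (0 + 6)))*W(2) = (-33 + ⅓)*(7 + 8*2) = -98*(7 + 16)/3 = -98/3*23 = -2254/3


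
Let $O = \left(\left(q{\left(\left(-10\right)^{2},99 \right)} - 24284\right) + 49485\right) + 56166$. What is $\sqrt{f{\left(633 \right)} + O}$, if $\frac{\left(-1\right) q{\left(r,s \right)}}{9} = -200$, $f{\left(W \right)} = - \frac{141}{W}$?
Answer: $\frac{\sqrt{3702668090}}{211} \approx 288.39$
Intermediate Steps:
$q{\left(r,s \right)} = 1800$ ($q{\left(r,s \right)} = \left(-9\right) \left(-200\right) = 1800$)
$O = 83167$ ($O = \left(\left(1800 - 24284\right) + 49485\right) + 56166 = \left(-22484 + 49485\right) + 56166 = 27001 + 56166 = 83167$)
$\sqrt{f{\left(633 \right)} + O} = \sqrt{- \frac{141}{633} + 83167} = \sqrt{\left(-141\right) \frac{1}{633} + 83167} = \sqrt{- \frac{47}{211} + 83167} = \sqrt{\frac{17548190}{211}} = \frac{\sqrt{3702668090}}{211}$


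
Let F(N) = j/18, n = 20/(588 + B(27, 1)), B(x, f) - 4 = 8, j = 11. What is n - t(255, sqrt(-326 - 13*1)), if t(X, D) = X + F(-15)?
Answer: -11501/45 ≈ -255.58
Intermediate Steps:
B(x, f) = 12 (B(x, f) = 4 + 8 = 12)
n = 1/30 (n = 20/(588 + 12) = 20/600 = 20*(1/600) = 1/30 ≈ 0.033333)
F(N) = 11/18
t(X, D) = 11/18 + X (t(X, D) = X + 11/18 = 11/18 + X)
n - t(255, sqrt(-326 - 13*1)) = 1/30 - (11/18 + 255) = 1/30 - 1*4601/18 = 1/30 - 4601/18 = -11501/45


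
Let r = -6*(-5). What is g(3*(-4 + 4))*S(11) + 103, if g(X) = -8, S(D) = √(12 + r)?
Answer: 103 - 8*√42 ≈ 51.154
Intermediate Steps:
r = 30
S(D) = √42 (S(D) = √(12 + 30) = √42)
g(3*(-4 + 4))*S(11) + 103 = -8*√42 + 103 = 103 - 8*√42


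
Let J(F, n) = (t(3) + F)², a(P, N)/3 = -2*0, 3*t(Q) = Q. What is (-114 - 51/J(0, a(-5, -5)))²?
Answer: 27225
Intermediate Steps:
t(Q) = Q/3
a(P, N) = 0 (a(P, N) = 3*(-2*0) = 3*0 = 0)
J(F, n) = (1 + F)² (J(F, n) = ((⅓)*3 + F)² = (1 + F)²)
(-114 - 51/J(0, a(-5, -5)))² = (-114 - 51/(1 + 0)²)² = (-114 - 51/(1²))² = (-114 - 51/1)² = (-114 - 51*1)² = (-114 - 51)² = (-165)² = 27225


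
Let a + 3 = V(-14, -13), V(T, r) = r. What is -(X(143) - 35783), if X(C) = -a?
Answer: 35767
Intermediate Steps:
a = -16 (a = -3 - 13 = -16)
X(C) = 16 (X(C) = -1*(-16) = 16)
-(X(143) - 35783) = -(16 - 35783) = -1*(-35767) = 35767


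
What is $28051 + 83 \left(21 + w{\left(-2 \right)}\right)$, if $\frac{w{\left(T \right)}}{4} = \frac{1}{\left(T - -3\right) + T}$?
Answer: $29462$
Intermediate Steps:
$w{\left(T \right)} = \frac{4}{3 + 2 T}$ ($w{\left(T \right)} = \frac{4}{\left(T - -3\right) + T} = \frac{4}{\left(T + 3\right) + T} = \frac{4}{\left(3 + T\right) + T} = \frac{4}{3 + 2 T}$)
$28051 + 83 \left(21 + w{\left(-2 \right)}\right) = 28051 + 83 \left(21 + \frac{4}{3 + 2 \left(-2\right)}\right) = 28051 + 83 \left(21 + \frac{4}{3 - 4}\right) = 28051 + 83 \left(21 + \frac{4}{-1}\right) = 28051 + 83 \left(21 + 4 \left(-1\right)\right) = 28051 + 83 \left(21 - 4\right) = 28051 + 83 \cdot 17 = 28051 + 1411 = 29462$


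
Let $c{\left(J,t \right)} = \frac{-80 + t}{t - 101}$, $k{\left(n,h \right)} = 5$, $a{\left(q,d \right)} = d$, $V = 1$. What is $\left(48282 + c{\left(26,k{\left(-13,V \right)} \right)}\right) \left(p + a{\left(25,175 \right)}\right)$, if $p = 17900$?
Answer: $\frac{27926760675}{32} \approx 8.7271 \cdot 10^{8}$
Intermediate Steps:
$c{\left(J,t \right)} = \frac{-80 + t}{-101 + t}$
$\left(48282 + c{\left(26,k{\left(-13,V \right)} \right)}\right) \left(p + a{\left(25,175 \right)}\right) = \left(48282 + \frac{-80 + 5}{-101 + 5}\right) \left(17900 + 175\right) = \left(48282 + \frac{1}{-96} \left(-75\right)\right) 18075 = \left(48282 - - \frac{25}{32}\right) 18075 = \left(48282 + \frac{25}{32}\right) 18075 = \frac{1545049}{32} \cdot 18075 = \frac{27926760675}{32}$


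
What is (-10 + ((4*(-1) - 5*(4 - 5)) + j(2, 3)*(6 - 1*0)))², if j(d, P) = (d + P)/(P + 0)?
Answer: 1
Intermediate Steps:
j(d, P) = (P + d)/P
(-10 + ((4*(-1) - 5*(4 - 5)) + j(2, 3)*(6 - 1*0)))² = (-10 + ((4*(-1) - 5*(4 - 5)) + ((3 + 2)/3)*(6 - 1*0)))² = (-10 + ((-4 - 5*(-1)) + ((⅓)*5)*(6 + 0)))² = (-10 + ((-4 + 5) + (5/3)*6))² = (-10 + (1 + 10))² = (-10 + 11)² = 1² = 1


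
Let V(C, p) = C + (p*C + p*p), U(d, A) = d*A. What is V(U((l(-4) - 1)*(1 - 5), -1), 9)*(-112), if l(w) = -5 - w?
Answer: -112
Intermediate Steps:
U(d, A) = A*d
V(C, p) = C + p**2 + C*p (V(C, p) = C + (C*p + p**2) = C + (p**2 + C*p) = C + p**2 + C*p)
V(U((l(-4) - 1)*(1 - 5), -1), 9)*(-112) = (-((-5 - 1*(-4)) - 1)*(1 - 5) + 9**2 - ((-5 - 1*(-4)) - 1)*(1 - 5)*9)*(-112) = (-((-5 + 4) - 1)*(-4) + 81 - ((-5 + 4) - 1)*(-4)*9)*(-112) = (-(-1 - 1)*(-4) + 81 - (-1 - 1)*(-4)*9)*(-112) = (-(-2)*(-4) + 81 - (-2)*(-4)*9)*(-112) = (-1*8 + 81 - 1*8*9)*(-112) = (-8 + 81 - 8*9)*(-112) = (-8 + 81 - 72)*(-112) = 1*(-112) = -112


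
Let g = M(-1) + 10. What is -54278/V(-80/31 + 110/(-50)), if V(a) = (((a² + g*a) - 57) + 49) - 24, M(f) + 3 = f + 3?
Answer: 652014475/626707 ≈ 1040.4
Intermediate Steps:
M(f) = f (M(f) = -3 + (f + 3) = -3 + (3 + f) = f)
g = 9 (g = -1 + 10 = 9)
V(a) = -32 + a² + 9*a (V(a) = (((a² + 9*a) - 57) + 49) - 24 = ((-57 + a² + 9*a) + 49) - 24 = (-8 + a² + 9*a) - 24 = -32 + a² + 9*a)
-54278/V(-80/31 + 110/(-50)) = -54278/(-32 + (-80/31 + 110/(-50))² + 9*(-80/31 + 110/(-50))) = -54278/(-32 + (-80*1/31 + 110*(-1/50))² + 9*(-80*1/31 + 110*(-1/50))) = -54278/(-32 + (-80/31 - 11/5)² + 9*(-80/31 - 11/5)) = -54278/(-32 + (-741/155)² + 9*(-741/155)) = -54278/(-32 + 549081/24025 - 6669/155) = -54278/(-1253414/24025) = -54278*(-24025/1253414) = 652014475/626707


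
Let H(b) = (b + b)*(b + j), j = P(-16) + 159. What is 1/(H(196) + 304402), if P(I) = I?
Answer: 1/437290 ≈ 2.2868e-6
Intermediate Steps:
j = 143 (j = -16 + 159 = 143)
H(b) = 2*b*(143 + b) (H(b) = (b + b)*(b + 143) = (2*b)*(143 + b) = 2*b*(143 + b))
1/(H(196) + 304402) = 1/(2*196*(143 + 196) + 304402) = 1/(2*196*339 + 304402) = 1/(132888 + 304402) = 1/437290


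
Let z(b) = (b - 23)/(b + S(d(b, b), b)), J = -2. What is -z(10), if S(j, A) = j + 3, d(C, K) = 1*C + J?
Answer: 13/21 ≈ 0.61905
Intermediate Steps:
d(C, K) = -2 + C (d(C, K) = 1*C - 2 = C - 2 = -2 + C)
S(j, A) = 3 + j
z(b) = (-23 + b)/(1 + 2*b) (z(b) = (b - 23)/(b + (3 + (-2 + b))) = (-23 + b)/(b + (1 + b)) = (-23 + b)/(1 + 2*b))
-z(10) = -(-23 + 10)/(1 + 2*10) = -(-13)/(1 + 20) = -(-13)/21 = -1*(-13/21) = 13/21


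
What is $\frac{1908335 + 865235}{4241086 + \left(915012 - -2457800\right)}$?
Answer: $\frac{1386785}{3806949} \approx 0.36428$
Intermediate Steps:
$\frac{1908335 + 865235}{4241086 + \left(915012 - -2457800\right)} = \frac{2773570}{4241086 + \left(915012 + 2457800\right)} = \frac{2773570}{4241086 + 3372812} = \frac{2773570}{7613898} = 2773570 \cdot \frac{1}{7613898} = \frac{1386785}{3806949}$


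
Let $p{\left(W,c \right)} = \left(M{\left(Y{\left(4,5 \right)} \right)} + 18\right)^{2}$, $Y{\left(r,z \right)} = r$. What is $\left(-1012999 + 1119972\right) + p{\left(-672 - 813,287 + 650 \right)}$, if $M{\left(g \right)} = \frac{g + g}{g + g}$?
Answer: $107334$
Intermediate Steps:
$M{\left(g \right)} = 1$ ($M{\left(g \right)} = \frac{2 g}{2 g} = 2 g \frac{1}{2 g} = 1$)
$p{\left(W,c \right)} = 361$ ($p{\left(W,c \right)} = \left(1 + 18\right)^{2} = 19^{2} = 361$)
$\left(-1012999 + 1119972\right) + p{\left(-672 - 813,287 + 650 \right)} = \left(-1012999 + 1119972\right) + 361 = 106973 + 361 = 107334$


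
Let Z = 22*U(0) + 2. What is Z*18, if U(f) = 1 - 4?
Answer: -1152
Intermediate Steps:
U(f) = -3
Z = -64 (Z = 22*(-3) + 2 = -66 + 2 = -64)
Z*18 = -64*18 = -1152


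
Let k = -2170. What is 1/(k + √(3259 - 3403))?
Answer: -1085/2354522 - 3*I/1177261 ≈ -0.00046082 - 2.5483e-6*I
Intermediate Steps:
1/(k + √(3259 - 3403)) = 1/(-2170 + √(3259 - 3403)) = 1/(-2170 + √(-144)) = 1/(-2170 + 12*I) = (-2170 - 12*I)/4709044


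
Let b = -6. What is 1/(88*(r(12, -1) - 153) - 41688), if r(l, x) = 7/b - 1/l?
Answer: -1/55262 ≈ -1.8096e-5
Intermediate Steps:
r(l, x) = -7/6 - 1/l (r(l, x) = 7/(-6) - 1/l = 7*(-⅙) - 1/l = -7/6 - 1/l)
1/(88*(r(12, -1) - 153) - 41688) = 1/(88*((-7/6 - 1/12) - 153) - 41688) = 1/(88*(-5/4 - 153) - 41688) = 1/(88*(-617/4) - 41688) = 1/(-13574 - 41688) = 1/(-55262) = -1/55262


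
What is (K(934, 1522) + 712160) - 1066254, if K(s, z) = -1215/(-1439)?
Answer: -509540051/1439 ≈ -3.5409e+5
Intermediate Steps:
K(s, z) = 1215/1439 (K(s, z) = -1215*(-1/1439) = 1215/1439)
(K(934, 1522) + 712160) - 1066254 = (1215/1439 + 712160) - 1066254 = 1024799455/1439 - 1066254 = -509540051/1439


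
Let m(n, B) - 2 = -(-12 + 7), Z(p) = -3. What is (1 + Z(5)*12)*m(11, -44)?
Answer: -245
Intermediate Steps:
m(n, B) = 7 (m(n, B) = 2 - (-12 + 7) = 2 - 1*(-5) = 2 + 5 = 7)
(1 + Z(5)*12)*m(11, -44) = (1 - 3*12)*7 = (1 - 36)*7 = -35*7 = -245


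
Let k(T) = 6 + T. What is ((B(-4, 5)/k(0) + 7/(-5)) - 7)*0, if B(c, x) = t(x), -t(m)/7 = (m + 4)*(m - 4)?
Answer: 0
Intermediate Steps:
t(m) = -7*(-4 + m)*(4 + m) (t(m) = -7*(m + 4)*(m - 4) = -7*(4 + m)*(-4 + m) = -7*(-4 + m)*(4 + m))
B(c, x) = 112 - 7*x**2
((B(-4, 5)/k(0) + 7/(-5)) - 7)*0 = (((112 - 7*5**2)/(6 + 0) + 7/(-5)) - 7)*0 = (((112 - 7*25)/6 + 7*(-1/5)) - 7)*0 = (((112 - 175)*(1/6) - 7/5) - 7)*0 = ((-63*1/6 - 7/5) - 7)*0 = ((-21/2 - 7/5) - 7)*0 = (-119/10 - 7)*0 = -189/10*0 = 0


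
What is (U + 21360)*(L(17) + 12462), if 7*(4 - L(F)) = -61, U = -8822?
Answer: 1094855774/7 ≈ 1.5641e+8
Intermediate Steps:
L(F) = 89/7 (L(F) = 4 - 1/7*(-61) = 4 + 61/7 = 89/7)
(U + 21360)*(L(17) + 12462) = (-8822 + 21360)*(89/7 + 12462) = 12538*(87323/7) = 1094855774/7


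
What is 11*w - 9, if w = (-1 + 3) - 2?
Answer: -9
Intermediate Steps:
w = 0 (w = 2 - 2 = 0)
11*w - 9 = 11*0 - 9 = 0 - 9 = -9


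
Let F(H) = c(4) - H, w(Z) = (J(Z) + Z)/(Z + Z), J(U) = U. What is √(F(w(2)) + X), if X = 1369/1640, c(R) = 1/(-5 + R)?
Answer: 7*I*√15990/820 ≈ 1.0795*I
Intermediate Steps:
X = 1369/1640 (X = 1369*(1/1640) = 1369/1640 ≈ 0.83476)
w(Z) = 1 (w(Z) = (Z + Z)/(Z + Z) = (2*Z)/((2*Z)) = (2*Z)*(1/(2*Z)) = 1)
F(H) = -1 - H (F(H) = 1/(-5 + 4) - H = 1/(-1) - H = -1 - H)
√(F(w(2)) + X) = √((-1 - 1*1) + 1369/1640) = √((-1 - 1) + 1369/1640) = √(-2 + 1369/1640) = √(-1911/1640) = 7*I*√15990/820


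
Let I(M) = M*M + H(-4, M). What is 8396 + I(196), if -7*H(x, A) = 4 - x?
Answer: 327676/7 ≈ 46811.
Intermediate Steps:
H(x, A) = -4/7 + x/7 (H(x, A) = -(4 - x)/7 = -4/7 + x/7)
I(M) = -8/7 + M**2 (I(M) = M*M + (-4/7 + (1/7)*(-4)) = M**2 + (-4/7 - 4/7) = M**2 - 8/7 = -8/7 + M**2)
8396 + I(196) = 8396 + (-8/7 + 196**2) = 8396 + (-8/7 + 38416) = 8396 + 268904/7 = 327676/7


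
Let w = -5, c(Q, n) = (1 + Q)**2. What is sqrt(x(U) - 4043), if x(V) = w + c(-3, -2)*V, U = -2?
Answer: 26*I*sqrt(6) ≈ 63.687*I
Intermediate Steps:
x(V) = -5 + 4*V (x(V) = -5 + (1 - 3)**2*V = -5 + (-2)**2*V = -5 + 4*V)
sqrt(x(U) - 4043) = sqrt((-5 + 4*(-2)) - 4043) = sqrt((-5 - 8) - 4043) = sqrt(-13 - 4043) = sqrt(-4056) = 26*I*sqrt(6)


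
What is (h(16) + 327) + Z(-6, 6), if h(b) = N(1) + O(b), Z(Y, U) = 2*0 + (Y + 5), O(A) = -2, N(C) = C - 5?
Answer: 320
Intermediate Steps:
N(C) = -5 + C
Z(Y, U) = 5 + Y (Z(Y, U) = 0 + (5 + Y) = 5 + Y)
h(b) = -6 (h(b) = (-5 + 1) - 2 = -4 - 2 = -6)
(h(16) + 327) + Z(-6, 6) = (-6 + 327) + (5 - 6) = 321 - 1 = 320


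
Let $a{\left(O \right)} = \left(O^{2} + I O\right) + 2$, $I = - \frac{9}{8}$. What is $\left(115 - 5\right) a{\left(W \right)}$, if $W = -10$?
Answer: $\frac{24915}{2} \approx 12458.0$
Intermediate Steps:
$I = - \frac{9}{8}$ ($I = \left(-9\right) \frac{1}{8} = - \frac{9}{8} \approx -1.125$)
$a{\left(O \right)} = 2 + O^{2} - \frac{9 O}{8}$ ($a{\left(O \right)} = \left(O^{2} - \frac{9 O}{8}\right) + 2 = 2 + O^{2} - \frac{9 O}{8}$)
$\left(115 - 5\right) a{\left(W \right)} = \left(115 - 5\right) \left(2 + \left(-10\right)^{2} - - \frac{45}{4}\right) = 110 \left(2 + 100 + \frac{45}{4}\right) = 110 \cdot \frac{453}{4} = \frac{24915}{2}$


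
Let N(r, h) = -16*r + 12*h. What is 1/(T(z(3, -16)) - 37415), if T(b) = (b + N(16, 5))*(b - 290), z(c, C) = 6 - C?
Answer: 1/9217 ≈ 0.00010850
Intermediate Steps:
T(b) = (-290 + b)*(-196 + b) (T(b) = (b + (-16*16 + 12*5))*(b - 290) = (b + (-256 + 60))*(-290 + b) = (b - 196)*(-290 + b) = (-196 + b)*(-290 + b) = (-290 + b)*(-196 + b))
1/(T(z(3, -16)) - 37415) = 1/((56840 + (6 - 1*(-16))² - 486*(6 - 1*(-16))) - 37415) = 1/((56840 + (6 + 16)² - 486*(6 + 16)) - 37415) = 1/((56840 + 22² - 486*22) - 37415) = 1/((56840 + 484 - 10692) - 37415) = 1/(46632 - 37415) = 1/9217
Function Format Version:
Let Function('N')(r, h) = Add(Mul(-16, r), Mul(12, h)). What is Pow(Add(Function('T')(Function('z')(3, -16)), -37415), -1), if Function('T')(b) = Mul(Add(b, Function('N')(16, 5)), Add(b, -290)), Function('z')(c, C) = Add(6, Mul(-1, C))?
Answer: Rational(1, 9217) ≈ 0.00010850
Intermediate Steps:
Function('T')(b) = Mul(Add(-290, b), Add(-196, b)) (Function('T')(b) = Mul(Add(b, Add(Mul(-16, 16), Mul(12, 5))), Add(b, -290)) = Mul(Add(b, Add(-256, 60)), Add(-290, b)) = Mul(Add(b, -196), Add(-290, b)) = Mul(Add(-196, b), Add(-290, b)) = Mul(Add(-290, b), Add(-196, b)))
Pow(Add(Function('T')(Function('z')(3, -16)), -37415), -1) = Pow(Add(Add(56840, Pow(Add(6, Mul(-1, -16)), 2), Mul(-486, Add(6, Mul(-1, -16)))), -37415), -1) = Pow(Add(Add(56840, Pow(Add(6, 16), 2), Mul(-486, Add(6, 16))), -37415), -1) = Pow(Add(Add(56840, Pow(22, 2), Mul(-486, 22)), -37415), -1) = Pow(Add(Add(56840, 484, -10692), -37415), -1) = Pow(Add(46632, -37415), -1) = Pow(9217, -1) = Rational(1, 9217)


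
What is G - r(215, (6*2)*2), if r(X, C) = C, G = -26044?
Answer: -26068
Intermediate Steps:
G - r(215, (6*2)*2) = -26044 - 6*2*2 = -26044 - 12*2 = -26044 - 1*24 = -26044 - 24 = -26068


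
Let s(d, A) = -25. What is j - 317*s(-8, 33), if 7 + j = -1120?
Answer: 6798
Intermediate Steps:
j = -1127 (j = -7 - 1120 = -1127)
j - 317*s(-8, 33) = -1127 - 317*(-25) = -1127 + 7925 = 6798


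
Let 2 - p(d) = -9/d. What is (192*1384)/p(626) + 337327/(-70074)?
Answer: 11656085174525/88363314 ≈ 1.3191e+5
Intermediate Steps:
p(d) = 2 + 9/d (p(d) = 2 - (-9)/d = 2 + 9/d)
(192*1384)/p(626) + 337327/(-70074) = (192*1384)/(2 + 9/626) + 337327/(-70074) = 265728/(2 + 9*(1/626)) + 337327*(-1/70074) = 265728/(2 + 9/626) - 337327/70074 = 265728/(1261/626) - 337327/70074 = 265728*(626/1261) - 337327/70074 = 166345728/1261 - 337327/70074 = 11656085174525/88363314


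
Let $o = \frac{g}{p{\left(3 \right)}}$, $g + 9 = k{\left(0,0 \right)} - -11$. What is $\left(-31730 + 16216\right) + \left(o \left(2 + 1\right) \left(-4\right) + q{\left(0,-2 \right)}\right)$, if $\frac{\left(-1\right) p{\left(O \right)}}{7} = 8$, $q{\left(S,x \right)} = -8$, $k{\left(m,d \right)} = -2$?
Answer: $-15522$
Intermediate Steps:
$g = 0$ ($g = -9 - -9 = -9 + \left(-2 + 11\right) = -9 + 9 = 0$)
$p{\left(O \right)} = -56$ ($p{\left(O \right)} = \left(-7\right) 8 = -56$)
$o = 0$ ($o = \frac{0}{-56} = 0 \left(- \frac{1}{56}\right) = 0$)
$\left(-31730 + 16216\right) + \left(o \left(2 + 1\right) \left(-4\right) + q{\left(0,-2 \right)}\right) = \left(-31730 + 16216\right) - \left(8 + 0 \left(2 + 1\right) \left(-4\right)\right) = -15514 - \left(8 + 0 \cdot 3 \left(-4\right)\right) = -15514 + \left(0 \left(-12\right) - 8\right) = -15514 + \left(0 - 8\right) = -15514 - 8 = -15522$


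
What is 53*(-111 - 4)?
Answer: -6095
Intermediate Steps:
53*(-111 - 4) = 53*(-115) = -6095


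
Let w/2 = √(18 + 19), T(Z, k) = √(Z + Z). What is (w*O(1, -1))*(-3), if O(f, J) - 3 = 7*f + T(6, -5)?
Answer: 12*√37*(-5 - √3) ≈ -491.39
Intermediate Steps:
T(Z, k) = √2*√Z (T(Z, k) = √(2*Z) = √2*√Z)
O(f, J) = 3 + 2*√3 + 7*f (O(f, J) = 3 + (7*f + √2*√6) = 3 + (7*f + 2*√3) = 3 + (2*√3 + 7*f) = 3 + 2*√3 + 7*f)
w = 2*√37 (w = 2*√(18 + 19) = 2*√37 ≈ 12.166)
(w*O(1, -1))*(-3) = ((2*√37)*(3 + 2*√3 + 7*1))*(-3) = ((2*√37)*(3 + 2*√3 + 7))*(-3) = ((2*√37)*(10 + 2*√3))*(-3) = (2*√37*(10 + 2*√3))*(-3) = -6*√37*(10 + 2*√3)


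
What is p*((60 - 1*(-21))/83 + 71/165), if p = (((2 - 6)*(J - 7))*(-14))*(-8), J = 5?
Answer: 17255168/13695 ≈ 1260.0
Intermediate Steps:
p = 896 (p = (((2 - 6)*(5 - 7))*(-14))*(-8) = (-4*(-2)*(-14))*(-8) = (8*(-14))*(-8) = -112*(-8) = 896)
p*((60 - 1*(-21))/83 + 71/165) = 896*((60 - 1*(-21))/83 + 71/165) = 896*((60 + 21)*(1/83) + 71*(1/165)) = 896*(81*(1/83) + 71/165) = 896*(81/83 + 71/165) = 896*(19258/13695) = 17255168/13695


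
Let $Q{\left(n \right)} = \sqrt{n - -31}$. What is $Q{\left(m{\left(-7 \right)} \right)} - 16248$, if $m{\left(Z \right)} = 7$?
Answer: $-16248 + \sqrt{38} \approx -16242.0$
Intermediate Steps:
$Q{\left(n \right)} = \sqrt{31 + n}$ ($Q{\left(n \right)} = \sqrt{n + 31} = \sqrt{31 + n}$)
$Q{\left(m{\left(-7 \right)} \right)} - 16248 = \sqrt{31 + 7} - 16248 = \sqrt{38} - 16248 = -16248 + \sqrt{38}$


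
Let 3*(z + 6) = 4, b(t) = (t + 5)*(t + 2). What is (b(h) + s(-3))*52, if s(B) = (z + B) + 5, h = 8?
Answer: 19864/3 ≈ 6621.3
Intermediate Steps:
b(t) = (2 + t)*(5 + t) (b(t) = (5 + t)*(2 + t) = (2 + t)*(5 + t))
z = -14/3 (z = -6 + (⅓)*4 = -6 + 4/3 = -14/3 ≈ -4.6667)
s(B) = ⅓ + B (s(B) = (-14/3 + B) + 5 = ⅓ + B)
(b(h) + s(-3))*52 = ((10 + 8² + 7*8) + (⅓ - 3))*52 = ((10 + 64 + 56) - 8/3)*52 = (130 - 8/3)*52 = (382/3)*52 = 19864/3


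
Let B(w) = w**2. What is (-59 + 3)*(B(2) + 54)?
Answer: -3248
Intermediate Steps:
(-59 + 3)*(B(2) + 54) = (-59 + 3)*(2**2 + 54) = -56*(4 + 54) = -56*58 = -3248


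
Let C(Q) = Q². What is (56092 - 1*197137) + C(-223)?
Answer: -91316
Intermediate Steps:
(56092 - 1*197137) + C(-223) = (56092 - 1*197137) + (-223)² = (56092 - 197137) + 49729 = -141045 + 49729 = -91316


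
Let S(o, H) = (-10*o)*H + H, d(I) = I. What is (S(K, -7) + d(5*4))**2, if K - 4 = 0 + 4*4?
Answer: 1996569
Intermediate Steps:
K = 20 (K = 4 + (0 + 4*4) = 4 + (0 + 16) = 4 + 16 = 20)
S(o, H) = H - 10*H*o (S(o, H) = -10*H*o + H = H - 10*H*o)
(S(K, -7) + d(5*4))**2 = (-7*(1 - 10*20) + 5*4)**2 = (-7*(1 - 200) + 20)**2 = (-7*(-199) + 20)**2 = (1393 + 20)**2 = 1413**2 = 1996569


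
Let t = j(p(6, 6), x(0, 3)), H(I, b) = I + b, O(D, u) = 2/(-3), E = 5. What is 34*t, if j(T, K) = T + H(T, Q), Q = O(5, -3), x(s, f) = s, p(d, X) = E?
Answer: 952/3 ≈ 317.33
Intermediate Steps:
p(d, X) = 5
O(D, u) = -2/3 (O(D, u) = 2*(-1/3) = -2/3)
Q = -2/3 ≈ -0.66667
j(T, K) = -2/3 + 2*T (j(T, K) = T + (T - 2/3) = T + (-2/3 + T) = -2/3 + 2*T)
t = 28/3 (t = -2/3 + 2*5 = -2/3 + 10 = 28/3 ≈ 9.3333)
34*t = 34*(28/3) = 952/3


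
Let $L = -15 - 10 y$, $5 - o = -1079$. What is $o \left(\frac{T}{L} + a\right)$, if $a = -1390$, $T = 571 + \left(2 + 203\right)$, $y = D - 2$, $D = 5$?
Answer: $- \frac{68645384}{45} \approx -1.5255 \cdot 10^{6}$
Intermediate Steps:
$o = 1084$ ($o = 5 - -1079 = 5 + 1079 = 1084$)
$y = 3$ ($y = 5 - 2 = 3$)
$T = 776$ ($T = 571 + 205 = 776$)
$L = -45$ ($L = -15 - 30 = -45$)
$o \left(\frac{T}{L} + a\right) = 1084 \left(\frac{776}{-45} - 1390\right) = 1084 \left(776 \left(- \frac{1}{45}\right) - 1390\right) = 1084 \left(- \frac{776}{45} - 1390\right) = 1084 \left(- \frac{63326}{45}\right) = - \frac{68645384}{45}$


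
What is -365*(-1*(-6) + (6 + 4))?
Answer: -5840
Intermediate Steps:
-365*(-1*(-6) + (6 + 4)) = -365*(6 + 10) = -365*16 = -5840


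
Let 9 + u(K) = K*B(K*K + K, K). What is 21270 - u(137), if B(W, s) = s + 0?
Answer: 2510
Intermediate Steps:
B(W, s) = s
u(K) = -9 + K**2 (u(K) = -9 + K*K = -9 + K**2)
21270 - u(137) = 21270 - (-9 + 137**2) = 21270 - (-9 + 18769) = 21270 - 1*18760 = 21270 - 18760 = 2510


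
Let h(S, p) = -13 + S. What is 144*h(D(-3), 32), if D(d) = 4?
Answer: -1296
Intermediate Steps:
144*h(D(-3), 32) = 144*(-13 + 4) = 144*(-9) = -1296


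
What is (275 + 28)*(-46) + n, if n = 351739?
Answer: 337801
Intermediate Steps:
(275 + 28)*(-46) + n = (275 + 28)*(-46) + 351739 = 303*(-46) + 351739 = -13938 + 351739 = 337801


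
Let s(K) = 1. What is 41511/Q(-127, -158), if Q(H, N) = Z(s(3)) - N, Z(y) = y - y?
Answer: 41511/158 ≈ 262.73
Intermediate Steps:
Z(y) = 0
Q(H, N) = -N (Q(H, N) = 0 - N = -N)
41511/Q(-127, -158) = 41511/((-1*(-158))) = 41511/158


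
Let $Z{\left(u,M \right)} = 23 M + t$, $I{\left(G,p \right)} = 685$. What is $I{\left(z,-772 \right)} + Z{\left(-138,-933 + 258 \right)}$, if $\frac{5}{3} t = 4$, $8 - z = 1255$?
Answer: $- \frac{74188}{5} \approx -14838.0$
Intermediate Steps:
$z = -1247$ ($z = 8 - 1255 = -1247$)
$t = \frac{12}{5}$ ($t = \frac{3}{5} \cdot 4 = \frac{12}{5} \approx 2.4$)
$Z{\left(u,M \right)} = \frac{12}{5} + 23 M$ ($Z{\left(u,M \right)} = 23 M + \frac{12}{5} = \frac{12}{5} + 23 M$)
$I{\left(z,-772 \right)} + Z{\left(-138,-933 + 258 \right)} = 685 + \left(\frac{12}{5} + 23 \left(-933 + 258\right)\right) = 685 + \left(\frac{12}{5} + 23 \left(-675\right)\right) = 685 + \left(\frac{12}{5} - 15525\right) = 685 - \frac{77613}{5} = - \frac{74188}{5}$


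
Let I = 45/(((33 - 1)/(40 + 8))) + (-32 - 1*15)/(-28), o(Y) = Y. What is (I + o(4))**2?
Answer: 4198401/784 ≈ 5355.1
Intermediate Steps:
I = 1937/28 (I = 45/((32/48)) + (-32 - 15)*(-1/28) = 45/((32*(1/48))) - 47*(-1/28) = 45/(2/3) + 47/28 = 45*(3/2) + 47/28 = 135/2 + 47/28 = 1937/28 ≈ 69.179)
(I + o(4))**2 = (1937/28 + 4)**2 = (2049/28)**2 = 4198401/784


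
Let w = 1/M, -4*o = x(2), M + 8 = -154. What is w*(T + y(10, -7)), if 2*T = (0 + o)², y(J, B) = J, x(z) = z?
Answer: -1/16 ≈ -0.062500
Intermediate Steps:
M = -162 (M = -8 - 154 = -162)
o = -½ (o = -¼*2 = -½ ≈ -0.50000)
w = -1/162 (w = 1/(-162) = -1/162 ≈ -0.0061728)
T = ⅛ (T = (0 - ½)²/2 = (-½)²/2 = (½)*(¼) = ⅛ ≈ 0.12500)
w*(T + y(10, -7)) = -(⅛ + 10)/162 = -1/162*81/8 = -1/16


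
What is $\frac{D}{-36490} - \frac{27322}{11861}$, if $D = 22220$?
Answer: $- \frac{126053120}{43280789} \approx -2.9124$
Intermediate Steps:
$\frac{D}{-36490} - \frac{27322}{11861} = \frac{22220}{-36490} - \frac{27322}{11861} = 22220 \left(- \frac{1}{36490}\right) - \frac{27322}{11861} = - \frac{2222}{3649} - \frac{27322}{11861} = - \frac{126053120}{43280789}$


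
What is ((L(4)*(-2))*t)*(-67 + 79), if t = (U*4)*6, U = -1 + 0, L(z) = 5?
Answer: 2880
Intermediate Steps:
U = -1
t = -24 (t = -1*4*6 = -4*6 = -24)
((L(4)*(-2))*t)*(-67 + 79) = ((5*(-2))*(-24))*(-67 + 79) = -10*(-24)*12 = 240*12 = 2880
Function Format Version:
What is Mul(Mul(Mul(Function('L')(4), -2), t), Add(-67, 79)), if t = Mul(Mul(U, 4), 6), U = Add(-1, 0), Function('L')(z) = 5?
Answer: 2880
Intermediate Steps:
U = -1
t = -24 (t = Mul(Mul(-1, 4), 6) = Mul(-4, 6) = -24)
Mul(Mul(Mul(Function('L')(4), -2), t), Add(-67, 79)) = Mul(Mul(Mul(5, -2), -24), Add(-67, 79)) = Mul(Mul(-10, -24), 12) = Mul(240, 12) = 2880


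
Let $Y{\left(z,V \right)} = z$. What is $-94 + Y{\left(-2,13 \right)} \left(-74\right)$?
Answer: $54$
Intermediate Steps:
$-94 + Y{\left(-2,13 \right)} \left(-74\right) = -94 - -148 = -94 + 148 = 54$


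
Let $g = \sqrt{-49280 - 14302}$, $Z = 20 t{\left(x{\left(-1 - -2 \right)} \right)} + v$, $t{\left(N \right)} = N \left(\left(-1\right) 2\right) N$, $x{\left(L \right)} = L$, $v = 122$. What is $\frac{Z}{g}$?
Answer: $- \frac{41 i \sqrt{63582}}{31791} \approx - 0.3252 i$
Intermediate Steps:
$t{\left(N \right)} = - 2 N^{2}$ ($t{\left(N \right)} = N \left(-2\right) N = - 2 N N = - 2 N^{2}$)
$Z = 82$ ($Z = 20 \left(- 2 \left(-1 - -2\right)^{2}\right) + 122 = 20 \left(- 2 \left(-1 + 2\right)^{2}\right) + 122 = 20 \left(- 2 \cdot 1^{2}\right) + 122 = 20 \left(\left(-2\right) 1\right) + 122 = 20 \left(-2\right) + 122 = -40 + 122 = 82$)
$g = i \sqrt{63582}$ ($g = \sqrt{-63582} = i \sqrt{63582} \approx 252.15 i$)
$\frac{Z}{g} = \frac{82}{i \sqrt{63582}} = 82 \left(- \frac{i \sqrt{63582}}{63582}\right) = - \frac{41 i \sqrt{63582}}{31791}$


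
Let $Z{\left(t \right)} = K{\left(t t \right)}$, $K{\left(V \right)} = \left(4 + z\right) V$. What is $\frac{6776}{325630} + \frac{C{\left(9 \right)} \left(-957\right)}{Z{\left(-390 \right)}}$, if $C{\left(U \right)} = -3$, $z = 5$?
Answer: $\frac{113450557}{4952832300} \approx 0.022906$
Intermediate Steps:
$K{\left(V \right)} = 9 V$ ($K{\left(V \right)} = \left(4 + 5\right) V = 9 V$)
$Z{\left(t \right)} = 9 t^{2}$ ($Z{\left(t \right)} = 9 t t = 9 t^{2}$)
$\frac{6776}{325630} + \frac{C{\left(9 \right)} \left(-957\right)}{Z{\left(-390 \right)}} = \frac{6776}{325630} + \frac{\left(-3\right) \left(-957\right)}{9 \left(-390\right)^{2}} = 6776 \cdot \frac{1}{325630} + \frac{2871}{9 \cdot 152100} = \frac{3388}{162815} + \frac{2871}{1368900} = \frac{3388}{162815} + 2871 \cdot \frac{1}{1368900} = \frac{3388}{162815} + \frac{319}{152100} = \frac{113450557}{4952832300}$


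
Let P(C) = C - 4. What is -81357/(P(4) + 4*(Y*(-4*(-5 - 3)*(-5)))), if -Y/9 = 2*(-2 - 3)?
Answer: 27119/19200 ≈ 1.4124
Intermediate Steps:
P(C) = -4 + C
Y = 90 (Y = -18*(-2 - 3) = -18*(-5) = -9*(-10) = 90)
-81357/(P(4) + 4*(Y*(-4*(-5 - 3)*(-5)))) = -81357/((-4 + 4) + 4*(90*(-4*(-5 - 3)*(-5)))) = -81357/(0 + 4*(90*(-(-32)*(-5)))) = -81357/(0 + 4*(90*(-4*40))) = -81357/(0 + 4*(90*(-160))) = -81357/(0 + 4*(-14400)) = -81357/(0 - 57600) = -81357/(-57600) = -81357*(-1/57600) = 27119/19200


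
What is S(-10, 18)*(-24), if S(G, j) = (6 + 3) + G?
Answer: 24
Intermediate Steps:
S(G, j) = 9 + G
S(-10, 18)*(-24) = (9 - 10)*(-24) = -1*(-24) = 24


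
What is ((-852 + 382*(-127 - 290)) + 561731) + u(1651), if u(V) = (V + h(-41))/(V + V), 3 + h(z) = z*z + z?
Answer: 663018479/1651 ≈ 4.0159e+5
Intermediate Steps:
h(z) = -3 + z + z**2 (h(z) = -3 + (z*z + z) = -3 + (z**2 + z) = -3 + (z + z**2) = -3 + z + z**2)
u(V) = (1637 + V)/(2*V) (u(V) = (V + (-3 - 41 + (-41)**2))/(V + V) = (V + (-3 - 41 + 1681))/((2*V)) = (V + 1637)*(1/(2*V)) = (1637 + V)*(1/(2*V)) = (1637 + V)/(2*V))
((-852 + 382*(-127 - 290)) + 561731) + u(1651) = ((-852 + 382*(-127 - 290)) + 561731) + (1/2)*(1637 + 1651)/1651 = ((-852 + 382*(-417)) + 561731) + (1/2)*(1/1651)*3288 = ((-852 - 159294) + 561731) + 1644/1651 = (-160146 + 561731) + 1644/1651 = 401585 + 1644/1651 = 663018479/1651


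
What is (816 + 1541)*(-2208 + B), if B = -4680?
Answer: -16235016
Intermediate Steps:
(816 + 1541)*(-2208 + B) = (816 + 1541)*(-2208 - 4680) = 2357*(-6888) = -16235016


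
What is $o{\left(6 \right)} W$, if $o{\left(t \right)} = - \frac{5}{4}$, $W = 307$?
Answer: $- \frac{1535}{4} \approx -383.75$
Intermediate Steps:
$o{\left(t \right)} = - \frac{5}{4}$ ($o{\left(t \right)} = \left(-5\right) \frac{1}{4} = - \frac{5}{4}$)
$o{\left(6 \right)} W = \left(- \frac{5}{4}\right) 307 = - \frac{1535}{4}$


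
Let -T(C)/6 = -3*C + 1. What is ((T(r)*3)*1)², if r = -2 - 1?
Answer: 32400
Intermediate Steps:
r = -3
T(C) = -6 + 18*C (T(C) = -6*(-3*C + 1) = -6*(1 - 3*C) = -6 + 18*C)
((T(r)*3)*1)² = (((-6 + 18*(-3))*3)*1)² = (((-6 - 54)*3)*1)² = (-60*3*1)² = (-180*1)² = (-180)² = 32400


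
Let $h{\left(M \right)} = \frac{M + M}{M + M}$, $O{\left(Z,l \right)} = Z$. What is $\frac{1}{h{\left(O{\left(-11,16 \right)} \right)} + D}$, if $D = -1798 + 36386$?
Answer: $\frac{1}{34589} \approx 2.8911 \cdot 10^{-5}$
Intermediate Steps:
$h{\left(M \right)} = 1$ ($h{\left(M \right)} = \frac{2 M}{2 M} = 2 M \frac{1}{2 M} = 1$)
$D = 34588$
$\frac{1}{h{\left(O{\left(-11,16 \right)} \right)} + D} = \frac{1}{1 + 34588} = \frac{1}{34589}$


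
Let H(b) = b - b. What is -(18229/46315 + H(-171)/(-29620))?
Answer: -18229/46315 ≈ -0.39359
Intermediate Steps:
H(b) = 0
-(18229/46315 + H(-171)/(-29620)) = -(18229/46315 + 0/(-29620)) = -(18229*(1/46315) + 0*(-1/29620)) = -(18229/46315 + 0) = -1*18229/46315 = -18229/46315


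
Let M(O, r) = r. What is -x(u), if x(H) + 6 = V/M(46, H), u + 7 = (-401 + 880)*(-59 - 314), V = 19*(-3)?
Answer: 357329/59558 ≈ 5.9997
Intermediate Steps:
V = -57
u = -178674 (u = -7 + (-401 + 880)*(-59 - 314) = -7 + 479*(-373) = -7 - 178667 = -178674)
x(H) = -6 - 57/H
-x(u) = -(-6 - 57/(-178674)) = -(-6 - 57*(-1/178674)) = -(-6 + 19/59558) = -1*(-357329/59558) = 357329/59558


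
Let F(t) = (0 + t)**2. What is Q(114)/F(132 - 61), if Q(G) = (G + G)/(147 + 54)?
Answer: 76/337747 ≈ 0.00022502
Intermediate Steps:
F(t) = t**2
Q(G) = 2*G/201 (Q(G) = (2*G)/201 = (2*G)*(1/201) = 2*G/201)
Q(114)/F(132 - 61) = ((2/201)*114)/((132 - 61)**2) = 76/(67*(71**2)) = (76/67)/5041 = (76/67)*(1/5041) = 76/337747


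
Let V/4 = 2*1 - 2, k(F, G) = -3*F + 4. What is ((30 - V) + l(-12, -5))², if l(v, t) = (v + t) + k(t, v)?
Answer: 1024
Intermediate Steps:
k(F, G) = 4 - 3*F
V = 0 (V = 4*(2*1 - 2) = 4*(2 - 2) = 4*0 = 0)
l(v, t) = 4 + v - 2*t (l(v, t) = (v + t) + (4 - 3*t) = (t + v) + (4 - 3*t) = 4 + v - 2*t)
((30 - V) + l(-12, -5))² = ((30 - 1*0) + (4 - 12 - 2*(-5)))² = ((30 + 0) + (4 - 12 + 10))² = (30 + 2)² = 32² = 1024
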